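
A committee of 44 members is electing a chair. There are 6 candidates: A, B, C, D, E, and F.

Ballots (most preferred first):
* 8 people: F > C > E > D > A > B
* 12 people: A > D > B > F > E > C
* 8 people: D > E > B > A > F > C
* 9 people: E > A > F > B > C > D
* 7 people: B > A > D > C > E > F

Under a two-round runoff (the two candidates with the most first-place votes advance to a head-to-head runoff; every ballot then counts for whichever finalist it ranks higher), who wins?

Round 1 first-place votes: A 12, B 7, C 0, D 8, E 9, F 8. A and E advance.
Runoff: A is ranked above E on 19 ballots, E above A on 25.

E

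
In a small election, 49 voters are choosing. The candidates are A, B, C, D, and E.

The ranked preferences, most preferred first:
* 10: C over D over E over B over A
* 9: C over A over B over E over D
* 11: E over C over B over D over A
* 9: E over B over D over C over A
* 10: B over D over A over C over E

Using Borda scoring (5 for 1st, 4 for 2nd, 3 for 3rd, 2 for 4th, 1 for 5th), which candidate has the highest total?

A: 10×1 + 9×4 + 11×1 + 9×1 + 10×3 = 96
B: 10×2 + 9×3 + 11×3 + 9×4 + 10×5 = 166
C: 10×5 + 9×5 + 11×4 + 9×2 + 10×2 = 177
D: 10×4 + 9×1 + 11×2 + 9×3 + 10×4 = 138
E: 10×3 + 9×2 + 11×5 + 9×5 + 10×1 = 158

C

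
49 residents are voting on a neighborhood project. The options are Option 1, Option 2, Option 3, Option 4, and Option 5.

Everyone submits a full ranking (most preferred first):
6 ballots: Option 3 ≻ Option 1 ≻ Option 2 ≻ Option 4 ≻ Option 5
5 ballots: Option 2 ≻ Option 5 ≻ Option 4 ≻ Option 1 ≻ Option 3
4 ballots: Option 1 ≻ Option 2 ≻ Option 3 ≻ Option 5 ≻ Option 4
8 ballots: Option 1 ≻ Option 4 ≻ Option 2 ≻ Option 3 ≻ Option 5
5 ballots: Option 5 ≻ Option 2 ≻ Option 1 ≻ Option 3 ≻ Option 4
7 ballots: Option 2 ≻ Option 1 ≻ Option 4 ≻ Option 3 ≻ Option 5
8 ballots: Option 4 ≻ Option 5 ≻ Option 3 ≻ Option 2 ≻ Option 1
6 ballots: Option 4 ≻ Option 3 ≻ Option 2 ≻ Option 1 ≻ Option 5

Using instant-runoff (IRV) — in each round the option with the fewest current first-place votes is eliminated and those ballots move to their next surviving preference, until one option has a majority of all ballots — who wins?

Round 1: Option 1 12, Option 2 12, Option 3 6, Option 4 14, Option 5 5. Option 5 eliminated.
Round 2: Option 1 12, Option 2 17, Option 3 6, Option 4 14. Option 3 eliminated.
Round 3: Option 1 18, Option 2 17, Option 4 14. Option 4 eliminated.
Round 4: Option 1 18, Option 2 31. Option 2 has a majority (≥25).

Option 2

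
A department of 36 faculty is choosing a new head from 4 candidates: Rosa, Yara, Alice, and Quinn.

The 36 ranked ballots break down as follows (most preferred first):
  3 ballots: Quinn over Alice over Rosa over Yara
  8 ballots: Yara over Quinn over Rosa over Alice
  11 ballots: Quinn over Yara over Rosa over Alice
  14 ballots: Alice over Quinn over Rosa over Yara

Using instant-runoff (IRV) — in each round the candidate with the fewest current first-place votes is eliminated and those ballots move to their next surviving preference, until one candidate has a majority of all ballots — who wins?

Round 1: Rosa 0, Yara 8, Alice 14, Quinn 14. Rosa eliminated.
Round 2: Yara 8, Alice 14, Quinn 14. Yara eliminated.
Round 3: Alice 14, Quinn 22. Quinn has a majority (≥19).

Quinn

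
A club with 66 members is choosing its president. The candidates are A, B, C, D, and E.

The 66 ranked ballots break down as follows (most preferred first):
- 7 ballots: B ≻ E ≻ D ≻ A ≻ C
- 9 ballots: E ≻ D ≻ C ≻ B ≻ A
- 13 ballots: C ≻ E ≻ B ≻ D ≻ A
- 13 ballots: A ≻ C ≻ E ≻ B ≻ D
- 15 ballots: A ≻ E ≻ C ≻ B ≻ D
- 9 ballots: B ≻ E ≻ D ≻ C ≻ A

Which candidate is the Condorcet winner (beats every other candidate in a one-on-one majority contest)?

E vs A: 38–28
E vs B: 50–16
E vs C: 40–26
E vs D: 66–0
E beats every other candidate.

E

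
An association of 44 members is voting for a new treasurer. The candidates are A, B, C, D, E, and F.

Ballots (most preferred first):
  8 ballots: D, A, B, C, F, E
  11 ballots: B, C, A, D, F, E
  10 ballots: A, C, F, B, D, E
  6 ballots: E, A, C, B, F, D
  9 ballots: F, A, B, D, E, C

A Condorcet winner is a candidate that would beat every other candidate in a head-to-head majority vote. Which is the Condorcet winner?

A vs B: 33–11
A vs C: 33–11
A vs D: 36–8
A vs E: 38–6
A vs F: 35–9
A beats every other candidate.

A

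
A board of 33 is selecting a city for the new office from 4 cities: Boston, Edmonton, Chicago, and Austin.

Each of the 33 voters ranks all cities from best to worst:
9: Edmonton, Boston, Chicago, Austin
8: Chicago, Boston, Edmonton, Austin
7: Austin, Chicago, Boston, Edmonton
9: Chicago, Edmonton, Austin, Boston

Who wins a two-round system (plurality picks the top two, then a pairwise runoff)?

Round 1 first-place votes: Boston 0, Edmonton 9, Chicago 17, Austin 7. Chicago and Edmonton advance.
Runoff: Chicago is ranked above Edmonton on 24 ballots, Edmonton above Chicago on 9.

Chicago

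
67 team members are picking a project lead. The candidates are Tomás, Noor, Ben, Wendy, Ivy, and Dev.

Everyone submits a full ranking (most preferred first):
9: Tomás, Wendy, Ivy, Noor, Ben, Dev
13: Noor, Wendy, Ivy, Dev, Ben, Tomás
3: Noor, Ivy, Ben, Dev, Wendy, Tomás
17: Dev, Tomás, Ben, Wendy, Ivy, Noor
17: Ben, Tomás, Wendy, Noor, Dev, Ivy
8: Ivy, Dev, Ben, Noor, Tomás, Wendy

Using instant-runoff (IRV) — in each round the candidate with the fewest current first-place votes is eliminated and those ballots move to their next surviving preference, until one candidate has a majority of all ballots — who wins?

Round 1: Tomás 9, Noor 16, Ben 17, Wendy 0, Ivy 8, Dev 17. Wendy eliminated.
Round 2: Tomás 9, Noor 16, Ben 17, Ivy 8, Dev 17. Ivy eliminated.
Round 3: Tomás 9, Noor 16, Ben 17, Dev 25. Tomás eliminated.
Round 4: Noor 25, Ben 17, Dev 25. Ben eliminated.
Round 5: Noor 42, Dev 25. Noor has a majority (≥34).

Noor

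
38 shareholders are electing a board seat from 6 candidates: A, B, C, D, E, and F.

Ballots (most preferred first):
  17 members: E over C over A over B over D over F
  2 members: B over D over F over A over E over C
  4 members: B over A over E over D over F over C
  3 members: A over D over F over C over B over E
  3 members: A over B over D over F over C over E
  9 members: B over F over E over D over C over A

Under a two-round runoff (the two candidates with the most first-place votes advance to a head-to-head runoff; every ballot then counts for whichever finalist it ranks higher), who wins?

B

Round 1 first-place votes: A 6, B 15, C 0, D 0, E 17, F 0. E and B advance.
Runoff: E is ranked above B on 17 ballots, B above E on 21.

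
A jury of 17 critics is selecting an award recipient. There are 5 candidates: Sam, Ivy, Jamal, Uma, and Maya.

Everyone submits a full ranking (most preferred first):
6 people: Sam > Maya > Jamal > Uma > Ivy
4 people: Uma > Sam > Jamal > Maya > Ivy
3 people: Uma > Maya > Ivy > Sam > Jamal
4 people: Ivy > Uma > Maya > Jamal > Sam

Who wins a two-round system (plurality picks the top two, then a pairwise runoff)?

Uma

Round 1 first-place votes: Sam 6, Ivy 4, Jamal 0, Uma 7, Maya 0. Uma and Sam advance.
Runoff: Uma is ranked above Sam on 11 ballots, Sam above Uma on 6.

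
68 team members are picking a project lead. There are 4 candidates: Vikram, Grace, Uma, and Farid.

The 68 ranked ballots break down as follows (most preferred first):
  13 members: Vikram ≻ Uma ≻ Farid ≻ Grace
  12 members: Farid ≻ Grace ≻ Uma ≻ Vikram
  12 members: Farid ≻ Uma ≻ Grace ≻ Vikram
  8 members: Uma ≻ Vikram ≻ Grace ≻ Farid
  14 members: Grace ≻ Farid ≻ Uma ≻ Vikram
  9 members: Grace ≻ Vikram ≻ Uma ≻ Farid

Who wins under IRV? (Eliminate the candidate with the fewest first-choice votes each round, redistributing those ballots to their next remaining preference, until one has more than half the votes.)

Farid

Round 1: Vikram 13, Grace 23, Uma 8, Farid 24. Uma eliminated.
Round 2: Vikram 21, Grace 23, Farid 24. Vikram eliminated.
Round 3: Grace 31, Farid 37. Farid has a majority (≥35).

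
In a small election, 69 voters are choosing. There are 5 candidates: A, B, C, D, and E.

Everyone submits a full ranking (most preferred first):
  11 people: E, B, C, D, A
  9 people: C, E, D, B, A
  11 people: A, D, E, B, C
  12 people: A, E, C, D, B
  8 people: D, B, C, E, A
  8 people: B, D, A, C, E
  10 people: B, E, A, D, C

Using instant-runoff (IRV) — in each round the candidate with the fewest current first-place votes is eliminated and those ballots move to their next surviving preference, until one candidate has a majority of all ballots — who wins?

Round 1: A 23, B 18, C 9, D 8, E 11. D eliminated.
Round 2: A 23, B 26, C 9, E 11. C eliminated.
Round 3: A 23, B 26, E 20. E eliminated.
Round 4: A 23, B 46. B has a majority (≥35).

B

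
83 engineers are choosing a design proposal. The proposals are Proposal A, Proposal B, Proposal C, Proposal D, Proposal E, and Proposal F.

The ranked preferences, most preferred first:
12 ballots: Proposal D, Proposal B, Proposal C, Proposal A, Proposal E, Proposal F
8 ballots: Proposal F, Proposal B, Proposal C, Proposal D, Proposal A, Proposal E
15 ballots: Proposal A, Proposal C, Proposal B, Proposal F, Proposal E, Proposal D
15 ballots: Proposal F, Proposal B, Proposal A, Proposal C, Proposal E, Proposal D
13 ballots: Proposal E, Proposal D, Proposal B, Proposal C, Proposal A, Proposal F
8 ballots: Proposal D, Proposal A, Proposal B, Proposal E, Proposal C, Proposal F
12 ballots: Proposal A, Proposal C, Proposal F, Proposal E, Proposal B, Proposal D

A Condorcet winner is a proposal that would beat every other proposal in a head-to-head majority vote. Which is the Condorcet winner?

Proposal B

Proposal B vs Proposal A: 48–35
Proposal B vs Proposal C: 56–27
Proposal B vs Proposal D: 50–33
Proposal B vs Proposal E: 58–25
Proposal B vs Proposal F: 48–35
Proposal B beats every other proposal.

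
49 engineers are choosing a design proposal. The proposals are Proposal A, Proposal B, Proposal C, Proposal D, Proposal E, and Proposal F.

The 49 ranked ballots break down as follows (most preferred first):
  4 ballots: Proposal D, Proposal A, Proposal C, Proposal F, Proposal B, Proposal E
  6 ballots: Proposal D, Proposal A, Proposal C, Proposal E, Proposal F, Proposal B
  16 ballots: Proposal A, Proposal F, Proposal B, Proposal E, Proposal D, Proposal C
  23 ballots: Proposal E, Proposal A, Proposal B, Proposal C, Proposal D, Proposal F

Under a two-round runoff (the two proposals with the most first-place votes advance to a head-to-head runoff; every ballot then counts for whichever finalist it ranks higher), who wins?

Round 1 first-place votes: Proposal A 16, Proposal B 0, Proposal C 0, Proposal D 10, Proposal E 23, Proposal F 0. Proposal E and Proposal A advance.
Runoff: Proposal E is ranked above Proposal A on 23 ballots, Proposal A above Proposal E on 26.

Proposal A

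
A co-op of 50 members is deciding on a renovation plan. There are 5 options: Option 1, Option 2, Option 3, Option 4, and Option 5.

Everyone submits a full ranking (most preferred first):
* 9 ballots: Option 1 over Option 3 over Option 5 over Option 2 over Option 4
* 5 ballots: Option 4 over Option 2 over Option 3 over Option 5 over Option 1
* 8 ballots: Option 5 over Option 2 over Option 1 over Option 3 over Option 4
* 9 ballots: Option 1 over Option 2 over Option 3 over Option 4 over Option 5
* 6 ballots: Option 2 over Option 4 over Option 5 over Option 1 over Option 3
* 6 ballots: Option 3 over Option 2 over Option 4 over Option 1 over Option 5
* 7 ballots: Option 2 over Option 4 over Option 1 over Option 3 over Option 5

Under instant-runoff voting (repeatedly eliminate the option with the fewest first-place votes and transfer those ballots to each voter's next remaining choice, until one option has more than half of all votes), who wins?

Option 2

Round 1: Option 1 18, Option 2 13, Option 3 6, Option 4 5, Option 5 8. Option 4 eliminated.
Round 2: Option 1 18, Option 2 18, Option 3 6, Option 5 8. Option 3 eliminated.
Round 3: Option 1 18, Option 2 24, Option 5 8. Option 5 eliminated.
Round 4: Option 1 18, Option 2 32. Option 2 has a majority (≥26).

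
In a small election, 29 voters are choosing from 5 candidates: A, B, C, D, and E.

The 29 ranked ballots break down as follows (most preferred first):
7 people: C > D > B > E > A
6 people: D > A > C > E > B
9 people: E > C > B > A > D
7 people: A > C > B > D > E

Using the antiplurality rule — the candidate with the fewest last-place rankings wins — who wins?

Last-place votes: A 7, B 6, C 0, D 9, E 7.

C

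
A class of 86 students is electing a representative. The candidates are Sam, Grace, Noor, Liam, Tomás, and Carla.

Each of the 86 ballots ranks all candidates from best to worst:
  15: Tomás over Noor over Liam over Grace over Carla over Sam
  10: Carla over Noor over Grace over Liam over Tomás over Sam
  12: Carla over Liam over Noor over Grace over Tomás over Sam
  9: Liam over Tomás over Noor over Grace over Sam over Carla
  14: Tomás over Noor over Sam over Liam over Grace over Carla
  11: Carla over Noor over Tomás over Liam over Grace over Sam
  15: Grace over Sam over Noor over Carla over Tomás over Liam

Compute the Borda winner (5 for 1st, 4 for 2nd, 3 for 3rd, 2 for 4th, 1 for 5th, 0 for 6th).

Sam: 15×0 + 10×0 + 12×0 + 9×1 + 14×3 + 11×0 + 15×4 = 111
Grace: 15×2 + 10×3 + 12×2 + 9×2 + 14×1 + 11×1 + 15×5 = 202
Noor: 15×4 + 10×4 + 12×3 + 9×3 + 14×4 + 11×4 + 15×3 = 308
Liam: 15×3 + 10×2 + 12×4 + 9×5 + 14×2 + 11×2 + 15×0 = 208
Tomás: 15×5 + 10×1 + 12×1 + 9×4 + 14×5 + 11×3 + 15×1 = 251
Carla: 15×1 + 10×5 + 12×5 + 9×0 + 14×0 + 11×5 + 15×2 = 210

Noor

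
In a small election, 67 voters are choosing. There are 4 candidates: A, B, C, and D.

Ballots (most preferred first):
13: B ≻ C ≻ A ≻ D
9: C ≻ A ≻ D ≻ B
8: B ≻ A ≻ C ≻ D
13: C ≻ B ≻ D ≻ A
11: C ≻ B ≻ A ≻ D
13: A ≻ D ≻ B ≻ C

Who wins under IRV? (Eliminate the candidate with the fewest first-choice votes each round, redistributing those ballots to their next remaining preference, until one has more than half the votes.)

B

Round 1: A 13, B 21, C 33, D 0. D eliminated.
Round 2: A 13, B 21, C 33. A eliminated.
Round 3: B 34, C 33. B has a majority (≥34).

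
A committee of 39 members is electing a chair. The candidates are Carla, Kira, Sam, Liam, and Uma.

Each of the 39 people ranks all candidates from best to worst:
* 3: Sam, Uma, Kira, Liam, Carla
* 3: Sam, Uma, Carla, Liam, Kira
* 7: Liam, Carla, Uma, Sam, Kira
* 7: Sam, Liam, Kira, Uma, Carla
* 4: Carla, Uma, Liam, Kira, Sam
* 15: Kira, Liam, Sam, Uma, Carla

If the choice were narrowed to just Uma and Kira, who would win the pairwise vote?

Kira

Uma is ranked above Kira on 17 ballots; Kira above Uma on 22.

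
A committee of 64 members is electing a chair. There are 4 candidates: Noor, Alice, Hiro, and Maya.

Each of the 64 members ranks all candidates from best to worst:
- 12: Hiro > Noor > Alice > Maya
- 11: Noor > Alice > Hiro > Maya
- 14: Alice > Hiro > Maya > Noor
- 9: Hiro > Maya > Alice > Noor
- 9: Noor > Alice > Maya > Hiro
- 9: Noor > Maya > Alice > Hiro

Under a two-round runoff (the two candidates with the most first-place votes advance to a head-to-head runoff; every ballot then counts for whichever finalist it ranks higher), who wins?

Round 1 first-place votes: Noor 29, Alice 14, Hiro 21, Maya 0. Noor and Hiro advance.
Runoff: Noor is ranked above Hiro on 29 ballots, Hiro above Noor on 35.

Hiro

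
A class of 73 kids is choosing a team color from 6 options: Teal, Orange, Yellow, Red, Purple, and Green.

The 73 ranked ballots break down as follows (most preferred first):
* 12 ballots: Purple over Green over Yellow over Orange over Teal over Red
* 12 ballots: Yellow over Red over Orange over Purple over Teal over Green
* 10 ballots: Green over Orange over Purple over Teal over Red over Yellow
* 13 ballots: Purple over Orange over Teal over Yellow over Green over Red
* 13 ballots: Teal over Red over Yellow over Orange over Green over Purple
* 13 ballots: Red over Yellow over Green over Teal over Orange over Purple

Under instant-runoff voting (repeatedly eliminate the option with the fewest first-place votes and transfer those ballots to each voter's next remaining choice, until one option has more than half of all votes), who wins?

Round 1: Teal 13, Orange 0, Yellow 12, Red 13, Purple 25, Green 10. Orange eliminated.
Round 2: Teal 13, Yellow 12, Red 13, Purple 25, Green 10. Green eliminated.
Round 3: Teal 13, Yellow 12, Red 13, Purple 35. Yellow eliminated.
Round 4: Teal 13, Red 25, Purple 35. Teal eliminated.
Round 5: Red 38, Purple 35. Red has a majority (≥37).

Red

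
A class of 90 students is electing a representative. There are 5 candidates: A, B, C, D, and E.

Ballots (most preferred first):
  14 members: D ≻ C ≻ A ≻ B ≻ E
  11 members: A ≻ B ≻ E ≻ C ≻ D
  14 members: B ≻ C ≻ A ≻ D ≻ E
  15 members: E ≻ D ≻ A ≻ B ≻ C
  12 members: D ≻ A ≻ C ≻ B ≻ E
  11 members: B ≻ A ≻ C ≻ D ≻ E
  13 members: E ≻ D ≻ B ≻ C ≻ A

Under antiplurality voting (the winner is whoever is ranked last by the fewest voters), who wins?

Last-place votes: A 13, B 0, C 15, D 11, E 51.

B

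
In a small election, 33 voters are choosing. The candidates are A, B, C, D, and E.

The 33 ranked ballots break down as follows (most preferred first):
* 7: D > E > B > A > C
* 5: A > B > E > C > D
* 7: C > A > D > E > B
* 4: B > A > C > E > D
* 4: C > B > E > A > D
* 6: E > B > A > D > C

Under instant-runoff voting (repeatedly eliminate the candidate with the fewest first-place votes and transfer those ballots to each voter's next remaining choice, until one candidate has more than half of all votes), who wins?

Round 1: A 5, B 4, C 11, D 7, E 6. B eliminated.
Round 2: A 9, C 11, D 7, E 6. E eliminated.
Round 3: A 15, C 11, D 7. D eliminated.
Round 4: A 22, C 11. A has a majority (≥17).

A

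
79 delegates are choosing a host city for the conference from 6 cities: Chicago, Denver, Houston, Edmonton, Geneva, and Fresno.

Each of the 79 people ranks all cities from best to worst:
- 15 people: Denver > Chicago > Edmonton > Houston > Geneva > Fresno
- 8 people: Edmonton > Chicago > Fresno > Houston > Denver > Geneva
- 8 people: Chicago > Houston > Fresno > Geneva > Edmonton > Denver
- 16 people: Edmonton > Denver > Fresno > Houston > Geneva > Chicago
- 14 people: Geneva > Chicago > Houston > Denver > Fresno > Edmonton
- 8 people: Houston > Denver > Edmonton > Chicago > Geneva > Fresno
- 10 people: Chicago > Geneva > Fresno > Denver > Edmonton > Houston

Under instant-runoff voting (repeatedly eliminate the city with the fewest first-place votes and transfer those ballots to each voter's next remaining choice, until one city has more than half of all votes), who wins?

Round 1: Chicago 18, Denver 15, Houston 8, Edmonton 24, Geneva 14, Fresno 0. Fresno eliminated.
Round 2: Chicago 18, Denver 15, Houston 8, Edmonton 24, Geneva 14. Houston eliminated.
Round 3: Chicago 18, Denver 23, Edmonton 24, Geneva 14. Geneva eliminated.
Round 4: Chicago 32, Denver 23, Edmonton 24. Denver eliminated.
Round 5: Chicago 47, Edmonton 32. Chicago has a majority (≥40).

Chicago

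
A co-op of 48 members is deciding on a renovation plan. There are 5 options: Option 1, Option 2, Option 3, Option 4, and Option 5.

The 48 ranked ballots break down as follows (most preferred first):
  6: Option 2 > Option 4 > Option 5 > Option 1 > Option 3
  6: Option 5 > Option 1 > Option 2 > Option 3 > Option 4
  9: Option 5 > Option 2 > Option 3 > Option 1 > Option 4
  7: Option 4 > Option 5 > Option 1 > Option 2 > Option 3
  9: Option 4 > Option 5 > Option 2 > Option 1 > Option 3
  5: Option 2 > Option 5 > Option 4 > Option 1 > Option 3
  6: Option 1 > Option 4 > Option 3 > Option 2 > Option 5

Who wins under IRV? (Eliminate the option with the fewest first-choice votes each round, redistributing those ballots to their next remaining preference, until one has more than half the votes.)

Option 4

Round 1: Option 1 6, Option 2 11, Option 3 0, Option 4 16, Option 5 15. Option 3 eliminated.
Round 2: Option 1 6, Option 2 11, Option 4 16, Option 5 15. Option 1 eliminated.
Round 3: Option 2 11, Option 4 22, Option 5 15. Option 2 eliminated.
Round 4: Option 4 28, Option 5 20. Option 4 has a majority (≥25).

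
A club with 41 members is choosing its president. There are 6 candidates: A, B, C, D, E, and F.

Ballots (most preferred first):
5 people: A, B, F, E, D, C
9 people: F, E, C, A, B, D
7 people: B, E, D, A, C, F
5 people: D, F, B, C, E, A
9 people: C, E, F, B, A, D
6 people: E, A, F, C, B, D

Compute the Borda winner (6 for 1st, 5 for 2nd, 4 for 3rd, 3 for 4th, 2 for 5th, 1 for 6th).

E

A: 5×6 + 9×3 + 7×3 + 5×1 + 9×2 + 6×5 = 131
B: 5×5 + 9×2 + 7×6 + 5×4 + 9×3 + 6×2 = 144
C: 5×1 + 9×4 + 7×2 + 5×3 + 9×6 + 6×3 = 142
D: 5×2 + 9×1 + 7×4 + 5×6 + 9×1 + 6×1 = 92
E: 5×3 + 9×5 + 7×5 + 5×2 + 9×5 + 6×6 = 186
F: 5×4 + 9×6 + 7×1 + 5×5 + 9×4 + 6×4 = 166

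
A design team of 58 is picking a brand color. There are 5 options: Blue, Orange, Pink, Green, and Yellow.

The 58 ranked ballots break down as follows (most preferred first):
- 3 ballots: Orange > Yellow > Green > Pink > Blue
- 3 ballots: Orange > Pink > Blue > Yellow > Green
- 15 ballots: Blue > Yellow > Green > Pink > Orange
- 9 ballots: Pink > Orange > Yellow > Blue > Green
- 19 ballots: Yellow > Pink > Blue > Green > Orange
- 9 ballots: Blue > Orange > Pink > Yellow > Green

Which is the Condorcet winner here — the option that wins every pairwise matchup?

Yellow vs Blue: 31–27
Yellow vs Orange: 34–24
Yellow vs Pink: 37–21
Yellow vs Green: 58–0
Yellow beats every other option.

Yellow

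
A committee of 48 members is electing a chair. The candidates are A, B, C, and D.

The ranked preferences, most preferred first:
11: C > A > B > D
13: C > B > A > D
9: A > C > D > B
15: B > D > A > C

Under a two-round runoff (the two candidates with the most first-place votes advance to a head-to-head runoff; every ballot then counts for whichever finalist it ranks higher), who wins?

Round 1 first-place votes: A 9, B 15, C 24, D 0. C and B advance.
Runoff: C is ranked above B on 33 ballots, B above C on 15.

C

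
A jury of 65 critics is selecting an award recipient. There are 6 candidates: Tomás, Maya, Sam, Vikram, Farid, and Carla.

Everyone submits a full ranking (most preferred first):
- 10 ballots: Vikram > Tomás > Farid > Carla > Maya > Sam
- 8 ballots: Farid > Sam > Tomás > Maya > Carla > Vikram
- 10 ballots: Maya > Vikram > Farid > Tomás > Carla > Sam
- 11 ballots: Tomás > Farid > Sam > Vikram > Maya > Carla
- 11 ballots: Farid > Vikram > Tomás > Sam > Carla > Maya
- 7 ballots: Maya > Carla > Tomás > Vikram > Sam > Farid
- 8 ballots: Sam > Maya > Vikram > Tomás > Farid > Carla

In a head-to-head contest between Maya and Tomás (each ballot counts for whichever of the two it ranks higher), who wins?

Maya is ranked above Tomás on 25 ballots; Tomás above Maya on 40.

Tomás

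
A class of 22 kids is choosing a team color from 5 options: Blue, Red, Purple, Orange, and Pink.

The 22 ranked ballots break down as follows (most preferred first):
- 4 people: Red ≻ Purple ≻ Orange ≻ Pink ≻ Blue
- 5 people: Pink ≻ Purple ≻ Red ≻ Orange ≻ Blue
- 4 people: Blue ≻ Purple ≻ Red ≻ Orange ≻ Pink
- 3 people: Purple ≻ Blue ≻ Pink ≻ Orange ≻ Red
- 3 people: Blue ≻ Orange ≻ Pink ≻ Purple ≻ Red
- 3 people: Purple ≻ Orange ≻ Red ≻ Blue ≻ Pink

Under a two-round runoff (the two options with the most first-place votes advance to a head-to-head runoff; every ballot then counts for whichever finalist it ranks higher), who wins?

Purple

Round 1 first-place votes: Blue 7, Red 4, Purple 6, Orange 0, Pink 5. Blue and Purple advance.
Runoff: Blue is ranked above Purple on 7 ballots, Purple above Blue on 15.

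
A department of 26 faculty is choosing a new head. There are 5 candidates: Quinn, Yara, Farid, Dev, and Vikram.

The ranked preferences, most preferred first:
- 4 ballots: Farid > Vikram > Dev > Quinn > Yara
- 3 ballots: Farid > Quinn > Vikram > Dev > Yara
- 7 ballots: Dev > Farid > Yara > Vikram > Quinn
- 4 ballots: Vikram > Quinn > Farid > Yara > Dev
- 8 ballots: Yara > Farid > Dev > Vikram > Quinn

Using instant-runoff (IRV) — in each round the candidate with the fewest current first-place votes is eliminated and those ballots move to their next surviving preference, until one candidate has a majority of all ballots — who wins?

Farid

Round 1: Quinn 0, Yara 8, Farid 7, Dev 7, Vikram 4. Quinn eliminated.
Round 2: Yara 8, Farid 7, Dev 7, Vikram 4. Vikram eliminated.
Round 3: Yara 8, Farid 11, Dev 7. Dev eliminated.
Round 4: Yara 8, Farid 18. Farid has a majority (≥14).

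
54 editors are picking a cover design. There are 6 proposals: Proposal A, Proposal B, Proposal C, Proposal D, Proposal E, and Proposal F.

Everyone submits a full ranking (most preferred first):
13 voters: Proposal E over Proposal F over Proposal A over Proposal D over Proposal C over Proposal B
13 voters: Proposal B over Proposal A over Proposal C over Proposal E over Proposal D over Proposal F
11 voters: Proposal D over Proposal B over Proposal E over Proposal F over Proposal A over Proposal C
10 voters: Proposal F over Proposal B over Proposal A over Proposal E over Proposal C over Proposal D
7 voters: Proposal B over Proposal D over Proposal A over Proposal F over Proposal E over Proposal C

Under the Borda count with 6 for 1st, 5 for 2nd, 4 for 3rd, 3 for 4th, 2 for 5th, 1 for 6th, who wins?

Proposal A: 13×4 + 13×5 + 11×2 + 10×4 + 7×4 = 207
Proposal B: 13×1 + 13×6 + 11×5 + 10×5 + 7×6 = 238
Proposal C: 13×2 + 13×4 + 11×1 + 10×2 + 7×1 = 116
Proposal D: 13×3 + 13×2 + 11×6 + 10×1 + 7×5 = 176
Proposal E: 13×6 + 13×3 + 11×4 + 10×3 + 7×2 = 205
Proposal F: 13×5 + 13×1 + 11×3 + 10×6 + 7×3 = 192

Proposal B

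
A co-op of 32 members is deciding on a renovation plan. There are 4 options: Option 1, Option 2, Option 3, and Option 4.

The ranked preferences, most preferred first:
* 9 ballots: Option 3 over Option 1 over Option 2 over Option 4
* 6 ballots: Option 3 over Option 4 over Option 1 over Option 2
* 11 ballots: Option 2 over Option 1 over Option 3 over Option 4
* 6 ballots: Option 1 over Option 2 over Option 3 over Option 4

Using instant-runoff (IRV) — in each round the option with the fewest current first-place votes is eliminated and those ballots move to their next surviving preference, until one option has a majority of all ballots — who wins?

Round 1: Option 1 6, Option 2 11, Option 3 15, Option 4 0. Option 4 eliminated.
Round 2: Option 1 6, Option 2 11, Option 3 15. Option 1 eliminated.
Round 3: Option 2 17, Option 3 15. Option 2 has a majority (≥17).

Option 2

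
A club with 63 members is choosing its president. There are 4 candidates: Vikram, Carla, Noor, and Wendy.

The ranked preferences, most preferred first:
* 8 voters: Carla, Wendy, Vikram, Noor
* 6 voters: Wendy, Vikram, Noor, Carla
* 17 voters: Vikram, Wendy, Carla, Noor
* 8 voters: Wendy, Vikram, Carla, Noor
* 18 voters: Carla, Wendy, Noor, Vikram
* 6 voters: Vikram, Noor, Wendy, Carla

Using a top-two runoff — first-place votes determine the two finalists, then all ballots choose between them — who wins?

Round 1 first-place votes: Vikram 23, Carla 26, Noor 0, Wendy 14. Carla and Vikram advance.
Runoff: Carla is ranked above Vikram on 26 ballots, Vikram above Carla on 37.

Vikram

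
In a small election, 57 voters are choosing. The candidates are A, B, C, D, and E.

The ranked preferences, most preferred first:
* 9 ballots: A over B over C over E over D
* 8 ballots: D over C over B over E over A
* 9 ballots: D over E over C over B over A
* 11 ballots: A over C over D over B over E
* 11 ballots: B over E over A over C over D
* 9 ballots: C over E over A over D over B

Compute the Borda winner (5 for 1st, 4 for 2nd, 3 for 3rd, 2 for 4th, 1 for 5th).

A: 9×5 + 8×1 + 9×1 + 11×5 + 11×3 + 9×3 = 177
B: 9×4 + 8×3 + 9×2 + 11×2 + 11×5 + 9×1 = 164
C: 9×3 + 8×4 + 9×3 + 11×4 + 11×2 + 9×5 = 197
D: 9×1 + 8×5 + 9×5 + 11×3 + 11×1 + 9×2 = 156
E: 9×2 + 8×2 + 9×4 + 11×1 + 11×4 + 9×4 = 161

C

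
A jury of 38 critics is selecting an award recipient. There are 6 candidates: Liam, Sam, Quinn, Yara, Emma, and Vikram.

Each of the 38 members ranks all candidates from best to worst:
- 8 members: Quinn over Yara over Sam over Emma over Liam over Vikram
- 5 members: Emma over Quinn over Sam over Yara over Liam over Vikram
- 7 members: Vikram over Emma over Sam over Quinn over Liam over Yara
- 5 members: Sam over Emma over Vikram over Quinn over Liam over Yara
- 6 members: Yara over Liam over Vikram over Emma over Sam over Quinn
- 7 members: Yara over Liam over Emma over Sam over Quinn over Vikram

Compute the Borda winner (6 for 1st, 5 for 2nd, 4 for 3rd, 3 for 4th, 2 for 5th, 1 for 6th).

Liam: 8×2 + 5×2 + 7×2 + 5×2 + 6×5 + 7×5 = 115
Sam: 8×4 + 5×4 + 7×4 + 5×6 + 6×2 + 7×3 = 143
Quinn: 8×6 + 5×5 + 7×3 + 5×3 + 6×1 + 7×2 = 129
Yara: 8×5 + 5×3 + 7×1 + 5×1 + 6×6 + 7×6 = 145
Emma: 8×3 + 5×6 + 7×5 + 5×5 + 6×3 + 7×4 = 160
Vikram: 8×1 + 5×1 + 7×6 + 5×4 + 6×4 + 7×1 = 106

Emma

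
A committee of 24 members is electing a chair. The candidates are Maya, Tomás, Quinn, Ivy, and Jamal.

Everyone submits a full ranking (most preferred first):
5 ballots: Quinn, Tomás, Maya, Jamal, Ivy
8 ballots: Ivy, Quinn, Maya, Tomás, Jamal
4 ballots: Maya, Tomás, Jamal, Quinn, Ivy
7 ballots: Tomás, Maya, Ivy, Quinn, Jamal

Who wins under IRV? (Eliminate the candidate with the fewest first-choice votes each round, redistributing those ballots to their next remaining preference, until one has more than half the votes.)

Tomás

Round 1: Maya 4, Tomás 7, Quinn 5, Ivy 8, Jamal 0. Jamal eliminated.
Round 2: Maya 4, Tomás 7, Quinn 5, Ivy 8. Maya eliminated.
Round 3: Tomás 11, Quinn 5, Ivy 8. Quinn eliminated.
Round 4: Tomás 16, Ivy 8. Tomás has a majority (≥13).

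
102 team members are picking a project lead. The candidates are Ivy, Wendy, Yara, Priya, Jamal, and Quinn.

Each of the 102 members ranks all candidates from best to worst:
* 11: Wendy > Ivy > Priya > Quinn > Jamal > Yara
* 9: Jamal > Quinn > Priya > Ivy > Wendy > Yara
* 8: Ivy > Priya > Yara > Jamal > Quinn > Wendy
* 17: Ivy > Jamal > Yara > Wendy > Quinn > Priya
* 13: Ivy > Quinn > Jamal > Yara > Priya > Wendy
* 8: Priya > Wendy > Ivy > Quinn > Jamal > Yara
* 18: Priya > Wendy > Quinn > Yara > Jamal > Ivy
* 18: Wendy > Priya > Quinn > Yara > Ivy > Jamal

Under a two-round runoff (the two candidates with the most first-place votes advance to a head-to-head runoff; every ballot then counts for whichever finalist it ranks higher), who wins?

Wendy

Round 1 first-place votes: Ivy 38, Wendy 29, Yara 0, Priya 26, Jamal 9, Quinn 0. Ivy and Wendy advance.
Runoff: Ivy is ranked above Wendy on 47 ballots, Wendy above Ivy on 55.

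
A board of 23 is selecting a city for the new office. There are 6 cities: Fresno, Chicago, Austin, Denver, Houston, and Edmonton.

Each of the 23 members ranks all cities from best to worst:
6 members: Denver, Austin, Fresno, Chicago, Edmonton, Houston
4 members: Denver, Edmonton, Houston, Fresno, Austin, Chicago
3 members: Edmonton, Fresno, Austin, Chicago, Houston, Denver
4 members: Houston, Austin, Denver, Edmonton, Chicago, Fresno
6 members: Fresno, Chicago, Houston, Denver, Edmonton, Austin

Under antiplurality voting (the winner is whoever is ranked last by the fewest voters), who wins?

Last-place votes: Fresno 4, Chicago 4, Austin 6, Denver 3, Houston 6, Edmonton 0.

Edmonton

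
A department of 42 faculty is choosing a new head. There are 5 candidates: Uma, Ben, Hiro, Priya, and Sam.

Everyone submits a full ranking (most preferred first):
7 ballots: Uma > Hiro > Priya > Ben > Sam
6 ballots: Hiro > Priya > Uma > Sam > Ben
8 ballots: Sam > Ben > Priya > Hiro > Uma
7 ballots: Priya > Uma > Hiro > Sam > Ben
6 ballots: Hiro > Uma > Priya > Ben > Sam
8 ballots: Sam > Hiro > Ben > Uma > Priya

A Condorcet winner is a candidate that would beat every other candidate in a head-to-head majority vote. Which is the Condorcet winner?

Hiro vs Uma: 28–14
Hiro vs Ben: 34–8
Hiro vs Priya: 27–15
Hiro vs Sam: 26–16
Hiro beats every other candidate.

Hiro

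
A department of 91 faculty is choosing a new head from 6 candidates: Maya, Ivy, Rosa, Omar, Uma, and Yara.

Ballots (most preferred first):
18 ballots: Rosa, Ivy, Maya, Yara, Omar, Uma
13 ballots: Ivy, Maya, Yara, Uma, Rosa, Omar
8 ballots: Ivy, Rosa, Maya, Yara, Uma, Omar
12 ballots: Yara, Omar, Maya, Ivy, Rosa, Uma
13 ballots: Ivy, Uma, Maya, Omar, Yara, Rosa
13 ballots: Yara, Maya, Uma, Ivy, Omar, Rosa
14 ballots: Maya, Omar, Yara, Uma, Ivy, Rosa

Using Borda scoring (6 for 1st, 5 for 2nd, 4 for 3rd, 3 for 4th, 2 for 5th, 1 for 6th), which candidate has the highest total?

Maya

Maya: 18×4 + 13×5 + 8×4 + 12×4 + 13×4 + 13×5 + 14×6 = 418
Ivy: 18×5 + 13×6 + 8×6 + 12×3 + 13×6 + 13×3 + 14×2 = 397
Rosa: 18×6 + 13×2 + 8×5 + 12×2 + 13×1 + 13×1 + 14×1 = 238
Omar: 18×2 + 13×1 + 8×1 + 12×5 + 13×3 + 13×2 + 14×5 = 252
Uma: 18×1 + 13×3 + 8×2 + 12×1 + 13×5 + 13×4 + 14×3 = 244
Yara: 18×3 + 13×4 + 8×3 + 12×6 + 13×2 + 13×6 + 14×4 = 362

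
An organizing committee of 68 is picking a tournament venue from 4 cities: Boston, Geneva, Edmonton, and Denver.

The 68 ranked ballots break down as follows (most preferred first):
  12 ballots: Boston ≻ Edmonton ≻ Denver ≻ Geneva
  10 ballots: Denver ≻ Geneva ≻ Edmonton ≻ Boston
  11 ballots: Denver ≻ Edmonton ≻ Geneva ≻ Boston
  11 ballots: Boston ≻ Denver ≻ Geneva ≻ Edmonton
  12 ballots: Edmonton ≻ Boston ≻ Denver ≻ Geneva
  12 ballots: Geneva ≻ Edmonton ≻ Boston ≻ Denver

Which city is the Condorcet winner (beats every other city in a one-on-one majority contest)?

Edmonton

Edmonton vs Boston: 45–23
Edmonton vs Geneva: 35–33
Edmonton vs Denver: 36–32
Edmonton beats every other city.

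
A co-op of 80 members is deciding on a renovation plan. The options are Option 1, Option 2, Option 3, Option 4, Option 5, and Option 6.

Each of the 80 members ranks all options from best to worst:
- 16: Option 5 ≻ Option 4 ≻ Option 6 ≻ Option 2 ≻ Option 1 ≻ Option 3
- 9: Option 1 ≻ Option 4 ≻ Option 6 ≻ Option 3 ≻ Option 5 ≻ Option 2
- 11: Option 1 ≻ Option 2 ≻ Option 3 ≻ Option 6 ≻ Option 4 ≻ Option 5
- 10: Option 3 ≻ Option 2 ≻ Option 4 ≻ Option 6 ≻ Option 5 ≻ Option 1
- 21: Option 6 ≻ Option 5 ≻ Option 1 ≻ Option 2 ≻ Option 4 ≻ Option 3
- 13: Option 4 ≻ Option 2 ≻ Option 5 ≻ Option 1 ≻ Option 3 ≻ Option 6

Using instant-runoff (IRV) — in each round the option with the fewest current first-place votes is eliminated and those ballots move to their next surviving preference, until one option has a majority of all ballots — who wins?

Option 4

Round 1: Option 1 20, Option 2 0, Option 3 10, Option 4 13, Option 5 16, Option 6 21. Option 2 eliminated.
Round 2: Option 1 20, Option 3 10, Option 4 13, Option 5 16, Option 6 21. Option 3 eliminated.
Round 3: Option 1 20, Option 4 23, Option 5 16, Option 6 21. Option 5 eliminated.
Round 4: Option 1 20, Option 4 39, Option 6 21. Option 1 eliminated.
Round 5: Option 4 48, Option 6 32. Option 4 has a majority (≥41).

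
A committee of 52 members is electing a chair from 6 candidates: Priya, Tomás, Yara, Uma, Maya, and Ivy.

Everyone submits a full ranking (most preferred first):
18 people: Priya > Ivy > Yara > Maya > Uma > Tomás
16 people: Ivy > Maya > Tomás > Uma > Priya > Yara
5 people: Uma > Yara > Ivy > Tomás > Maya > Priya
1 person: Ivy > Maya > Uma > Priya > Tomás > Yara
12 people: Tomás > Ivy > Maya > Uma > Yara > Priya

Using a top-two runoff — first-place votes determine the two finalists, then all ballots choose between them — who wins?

Ivy

Round 1 first-place votes: Priya 18, Tomás 12, Yara 0, Uma 5, Maya 0, Ivy 17. Priya and Ivy advance.
Runoff: Priya is ranked above Ivy on 18 ballots, Ivy above Priya on 34.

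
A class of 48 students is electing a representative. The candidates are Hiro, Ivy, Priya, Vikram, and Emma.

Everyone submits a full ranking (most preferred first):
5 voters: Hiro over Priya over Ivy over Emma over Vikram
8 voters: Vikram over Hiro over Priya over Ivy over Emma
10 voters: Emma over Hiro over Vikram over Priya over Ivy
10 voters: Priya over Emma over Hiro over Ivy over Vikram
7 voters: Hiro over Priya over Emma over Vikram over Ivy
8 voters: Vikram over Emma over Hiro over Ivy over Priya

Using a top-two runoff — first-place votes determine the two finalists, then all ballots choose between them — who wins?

Round 1 first-place votes: Hiro 12, Ivy 0, Priya 10, Vikram 16, Emma 10. Vikram and Hiro advance.
Runoff: Vikram is ranked above Hiro on 16 ballots, Hiro above Vikram on 32.

Hiro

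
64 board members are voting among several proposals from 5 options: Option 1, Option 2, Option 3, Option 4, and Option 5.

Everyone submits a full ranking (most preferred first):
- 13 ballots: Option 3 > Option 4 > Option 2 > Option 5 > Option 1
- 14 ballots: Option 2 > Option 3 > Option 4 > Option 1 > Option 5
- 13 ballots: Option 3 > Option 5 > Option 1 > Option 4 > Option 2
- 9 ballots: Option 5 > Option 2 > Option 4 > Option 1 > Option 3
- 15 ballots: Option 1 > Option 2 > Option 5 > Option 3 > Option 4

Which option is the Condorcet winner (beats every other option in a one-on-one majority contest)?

Option 2

Option 2 vs Option 1: 36–28
Option 2 vs Option 3: 38–26
Option 2 vs Option 4: 38–26
Option 2 vs Option 5: 42–22
Option 2 beats every other option.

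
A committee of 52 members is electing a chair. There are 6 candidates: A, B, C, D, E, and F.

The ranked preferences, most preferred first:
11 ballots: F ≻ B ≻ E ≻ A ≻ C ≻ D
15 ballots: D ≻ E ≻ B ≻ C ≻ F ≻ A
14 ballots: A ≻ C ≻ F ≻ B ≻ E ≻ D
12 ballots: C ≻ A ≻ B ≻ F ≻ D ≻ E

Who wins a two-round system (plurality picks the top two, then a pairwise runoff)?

A

Round 1 first-place votes: A 14, B 0, C 12, D 15, E 0, F 11. D and A advance.
Runoff: D is ranked above A on 15 ballots, A above D on 37.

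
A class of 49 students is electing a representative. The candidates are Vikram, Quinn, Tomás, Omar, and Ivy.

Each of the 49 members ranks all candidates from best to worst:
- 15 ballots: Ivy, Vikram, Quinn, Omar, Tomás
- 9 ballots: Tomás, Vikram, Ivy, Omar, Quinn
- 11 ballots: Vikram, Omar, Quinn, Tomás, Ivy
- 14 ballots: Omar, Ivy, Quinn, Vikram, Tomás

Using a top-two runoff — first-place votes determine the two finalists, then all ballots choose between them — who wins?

Round 1 first-place votes: Vikram 11, Quinn 0, Tomás 9, Omar 14, Ivy 15. Ivy and Omar advance.
Runoff: Ivy is ranked above Omar on 24 ballots, Omar above Ivy on 25.

Omar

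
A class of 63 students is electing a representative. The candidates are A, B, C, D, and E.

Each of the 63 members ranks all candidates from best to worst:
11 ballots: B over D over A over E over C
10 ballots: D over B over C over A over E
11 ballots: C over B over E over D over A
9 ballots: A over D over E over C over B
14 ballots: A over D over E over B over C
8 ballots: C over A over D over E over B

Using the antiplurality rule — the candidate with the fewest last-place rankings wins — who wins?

D

Last-place votes: A 11, B 17, C 25, D 0, E 10.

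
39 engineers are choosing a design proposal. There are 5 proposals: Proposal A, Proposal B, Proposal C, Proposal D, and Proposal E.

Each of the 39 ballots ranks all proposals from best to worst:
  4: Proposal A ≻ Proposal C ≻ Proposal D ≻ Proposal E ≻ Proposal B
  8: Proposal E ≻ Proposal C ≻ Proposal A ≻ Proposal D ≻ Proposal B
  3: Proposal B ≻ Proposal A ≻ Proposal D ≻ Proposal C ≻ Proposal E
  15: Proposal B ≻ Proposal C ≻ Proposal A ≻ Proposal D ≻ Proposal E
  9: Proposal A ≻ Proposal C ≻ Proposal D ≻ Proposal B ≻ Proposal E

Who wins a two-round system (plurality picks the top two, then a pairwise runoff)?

Round 1 first-place votes: Proposal A 13, Proposal B 18, Proposal C 0, Proposal D 0, Proposal E 8. Proposal B and Proposal A advance.
Runoff: Proposal B is ranked above Proposal A on 18 ballots, Proposal A above Proposal B on 21.

Proposal A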